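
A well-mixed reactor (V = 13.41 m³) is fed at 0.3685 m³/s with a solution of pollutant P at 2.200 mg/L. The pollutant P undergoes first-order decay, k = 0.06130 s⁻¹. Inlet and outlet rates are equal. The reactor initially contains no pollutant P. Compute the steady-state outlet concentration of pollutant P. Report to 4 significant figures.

0.6810 mg/L

Species balance: V dC/dt = Q C_in − Q C − k V C.
At steady state: 0 = Q C_in − (Q + kV) C_ss, so C_ss = Q C_in/(Q + kV).
C_ss = 0.3685·2.200/(0.3685 + 0.06130·13.41) = 0.810700/1.19053 = 0.680956 mg/L.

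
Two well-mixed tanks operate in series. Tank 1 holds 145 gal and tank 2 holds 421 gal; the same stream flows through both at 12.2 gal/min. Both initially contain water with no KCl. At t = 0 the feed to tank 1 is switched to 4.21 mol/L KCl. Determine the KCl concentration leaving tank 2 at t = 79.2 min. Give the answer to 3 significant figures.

3.57 mol/L

Time constants: τᵢ = Vᵢ/Q for each well-mixed tank.
τ₁ = 145/12.2 = 11.885 min; τ₂ = 421/12.2 = 34.508 min.
Tank 1: C₁ = C_in(1 − e^(−t/τ₁)). Tank 2 (τ₁ ≠ τ₂): C₂ = C_in[1 − (τ₁ e^(−t/τ₁) − τ₂ e^(−t/τ₂))/(τ₁ − τ₂)].
At t = 79.2: e^(−t/τ₁) = 0.0012764, e^(−t/τ₂) = 0.10075.
C₂ = 4.21·[1 − (11.885·0.0012764 − 34.508·0.10075)/(-22.623)] = 4.21·0.84699 = 3.5658 mol/L.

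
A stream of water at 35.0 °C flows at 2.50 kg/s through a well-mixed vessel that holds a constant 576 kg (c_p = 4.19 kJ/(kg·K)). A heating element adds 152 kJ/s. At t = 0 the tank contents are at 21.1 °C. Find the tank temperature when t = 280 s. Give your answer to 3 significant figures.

41.1 °C

First-law balance (no shaft work): M c_p dT/dt = ṁ c_p (T_in − T) + 152.
Rearrange: dT/dt = (T_ss − T)/τ with τ = M/ṁ = 230.40 s and T_ss = T_in + Q̇/(ṁ c_p) = 49.511 °C.
T approaches T_ss exponentially: T(t) = T_ss + (T₀ − T_ss) e^(−t/τ).
T(280) = 49.511 + (-28.411)·e^(−280/230.40) = 49.511 + (-28.411)·0.29663 = 41.083 °C.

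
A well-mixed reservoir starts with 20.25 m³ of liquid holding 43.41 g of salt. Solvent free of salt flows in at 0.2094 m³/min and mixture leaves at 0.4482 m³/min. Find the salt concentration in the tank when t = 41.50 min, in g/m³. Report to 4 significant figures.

1.189 g/m³

Total volume: dV/dt = Q_in − Q_out = -0.238800 m³/min, so V(t) = 20.25 − 0.238800 t and V(41.50) = 10.3398 m³.
Solute balance: dm/dt = 0 − Q_out C = −Q_out m/V(t).
Separate: dm/m = −Q_out dt/V(t) ⇒ ln(m/m₀) = −(Q_out/(Q_in−Q_out)) ln(V/V₀).
m = m₀ (V₀/V)^(Q_out/(Q_in−Q_out)) = 43.41 × (20.25/10.3398)^(-1.87688) = 12.2943 g.
C = m/V = 12.2943/10.3398 = 1.18902 g/m³.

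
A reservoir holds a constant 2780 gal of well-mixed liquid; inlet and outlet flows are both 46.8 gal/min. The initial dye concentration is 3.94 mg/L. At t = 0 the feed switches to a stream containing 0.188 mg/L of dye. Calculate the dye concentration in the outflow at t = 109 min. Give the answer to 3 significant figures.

0.787 mg/L

Transient balance on the dissolved component: V dC/dt = Q(C_in − C).
Time constant τ = V/Q = 2780/46.8 = 59.402 min.
Integrating: C(t) = C_in + (C₀ − C_in) e^(−t/τ).
C(109) = 0.188 + (3.94 − 0.188)·e^(−109/59.402) = 0.188 + (3.7520)·0.15962 = 0.78689 mg/L.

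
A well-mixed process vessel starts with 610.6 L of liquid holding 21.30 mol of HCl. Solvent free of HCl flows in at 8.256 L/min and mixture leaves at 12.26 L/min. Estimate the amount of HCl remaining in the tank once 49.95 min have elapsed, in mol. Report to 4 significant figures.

Let m(t) be the amount of HCl. Volume: V(t) = V₀ + (Q_in − Q_out) t = 610.6 − 4.00400 t; V(49.95) = 410.600 L.
No HCl enters, so dm/dt = −Q_out · (m/V).
dm/m = −Q_out dt/(V₀ − 4.00400 t); integrating gives ln(m/m₀) = −(Q_out/(Q_in−Q_out)) ln(V/V₀).
m = m₀ (V₀/V)^(Q_out/(Q_in−Q_out)) = 21.30 × (610.6/410.600)^(-3.06194) = 6.31964 mol.

6.320 mol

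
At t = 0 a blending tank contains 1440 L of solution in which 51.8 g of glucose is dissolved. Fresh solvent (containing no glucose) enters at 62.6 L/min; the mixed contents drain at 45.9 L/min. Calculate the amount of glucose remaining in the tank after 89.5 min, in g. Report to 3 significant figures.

Total volume: dV/dt = Q_in − Q_out = 16.700 L/min, so V(t) = 1440 + 16.700 t and V(89.5) = 2934.7 L.
No glucose enters, so dm/dt = −Q_out · (m/V).
dm/m = −Q_out dt/(V₀ + 16.700 t); integrating gives ln(m/m₀) = −(Q_out/(Q_in−Q_out)) ln(V/V₀).
m = m₀ (V₀/V)^(Q_out/(Q_in−Q_out)) = 51.8 × (1440/2934.7)^(2.7485) = 7.3200 g.

7.32 g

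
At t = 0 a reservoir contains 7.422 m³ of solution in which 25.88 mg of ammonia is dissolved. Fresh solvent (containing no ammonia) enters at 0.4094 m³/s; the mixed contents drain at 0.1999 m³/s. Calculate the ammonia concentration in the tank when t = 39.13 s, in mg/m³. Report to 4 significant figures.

0.8146 mg/m³

Total volume: dV/dt = Q_in − Q_out = 0.209500 m³/s, so V(t) = 7.422 + 0.209500 t and V(39.13) = 15.6197 m³.
Solute balance: dm/dt = 0 − Q_out C = −Q_out m/V(t).
dm/m = −Q_out dt/(V₀ + 0.209500 t); integrating gives ln(m/m₀) = −(Q_out/(Q_in−Q_out)) ln(V/V₀).
m = m₀ (V₀/V)^(Q_out/(Q_in−Q_out)) = 25.88 × (7.422/15.6197)^(0.954177) = 12.7239 mg.
C = m/V = 12.7239/15.6197 = 0.814603 mg/m³.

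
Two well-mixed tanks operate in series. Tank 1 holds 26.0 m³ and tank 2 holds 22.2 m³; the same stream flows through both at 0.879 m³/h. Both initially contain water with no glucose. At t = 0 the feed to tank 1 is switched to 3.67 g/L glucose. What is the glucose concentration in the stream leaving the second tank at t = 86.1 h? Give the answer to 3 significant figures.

Species balance on tank i: dCᵢ/dt = (Cᵢ₋₁ − Cᵢ)/τᵢ with τᵢ = Vᵢ/Q.
τ₁ = 26.0/0.879 = 29.579 h; τ₂ = 22.2/0.879 = 25.256 h.
Solving the cascade with C₁(0)=C₂(0)=0 gives C₂(t) = C_in[1 − (τ₁ e^(−t/τ₁) − τ₂ e^(−t/τ₂))/(τ₁ − τ₂)].
At t = 86.1: e^(−t/τ₁) = 0.054430, e^(−t/τ₂) = 0.033071.
C₂ = 3.67·[1 − (29.579·0.054430 − 25.256·0.033071)/(4.3231)] = 3.67·0.82079 = 3.0123 g/L.

3.01 g/L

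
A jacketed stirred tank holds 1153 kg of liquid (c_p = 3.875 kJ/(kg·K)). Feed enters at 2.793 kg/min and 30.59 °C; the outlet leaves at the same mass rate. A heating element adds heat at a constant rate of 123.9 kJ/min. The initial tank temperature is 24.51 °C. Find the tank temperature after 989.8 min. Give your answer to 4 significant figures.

Heat balance on the well-mixed liquid: M c_p dT/dt = ṁ c_p (T_in − T) + 123.9.
Rearrange: dT/dt = (T_ss − T)/τ with τ = M/ṁ = 412.818 min and T_ss = T_in + Q̇/(ṁ c_p) = 42.0380 °C.
Integrating: T(t) = T_ss + (T₀ − T_ss) e^(−t/τ).
T(989.8) = 42.0380 + (-17.5280)·e^(−989.8/412.818) = 42.0380 + (-17.5280)·0.0909297 = 40.4442 °C.

40.44 °C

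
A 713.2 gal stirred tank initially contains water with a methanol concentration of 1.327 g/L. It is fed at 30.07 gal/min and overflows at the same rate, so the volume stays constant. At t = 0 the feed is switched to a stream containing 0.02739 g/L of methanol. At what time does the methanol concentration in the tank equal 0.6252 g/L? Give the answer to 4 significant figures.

18.42 min

Transient balance on the dissolved component: V dC/dt = Q(C_in − C), so τ = V/Q = 23.7180 min.
C(t) = C_in + (C₀ − C_in) e^(−t/τ). Set C = 0.6252 and solve for t:
e^(−t/τ) = (C − C_in)/(C₀ − C_in) = (0.6252 − 0.02739)/(1.327 − 0.02739) = 0.459992
t = −τ ln(…) = 23.7180 × 0.776547 = 18.4181 min.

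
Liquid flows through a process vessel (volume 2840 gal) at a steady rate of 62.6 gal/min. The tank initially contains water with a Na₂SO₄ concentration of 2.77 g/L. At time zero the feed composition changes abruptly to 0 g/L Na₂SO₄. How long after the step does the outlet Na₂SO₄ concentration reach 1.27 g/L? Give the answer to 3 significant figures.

Species balance on the tank: V dC/dt = Q(C_in − C), so τ = V/Q = 45.367 min.
C(t) = C_in + (C₀ − C_in) e^(−t/τ). Set C = 1.27 and solve for t:
e^(−t/τ) = (C − C_in)/(C₀ − C_in) = (1.27 − 0)/(2.77 − 0) = 0.45848
t = −τ ln(…) = 45.367 × 0.77983 = 35.379 min.

35.4 min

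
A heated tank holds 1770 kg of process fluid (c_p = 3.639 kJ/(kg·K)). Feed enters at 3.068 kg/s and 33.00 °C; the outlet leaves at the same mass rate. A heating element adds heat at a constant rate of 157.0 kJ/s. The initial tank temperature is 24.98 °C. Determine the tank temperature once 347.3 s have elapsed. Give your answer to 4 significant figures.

M c_p dT/dt = ṁ c_p (T_in − T) + Q̇.
Rearrange: dT/dt = (T_ss − T)/τ with τ = M/ṁ = 576.923 s and T_ss = T_in + Q̇/(ṁ c_p) = 47.0625 °C.
This is linear first-order; T(t) = T_ss + (T₀ − T_ss) e^(−t/τ).
T(347.3) = 47.0625 + (-22.0825)·e^(−347.3/576.923) = 47.0625 + (-22.0825)·0.547722 = 34.9674 °C.

34.97 °C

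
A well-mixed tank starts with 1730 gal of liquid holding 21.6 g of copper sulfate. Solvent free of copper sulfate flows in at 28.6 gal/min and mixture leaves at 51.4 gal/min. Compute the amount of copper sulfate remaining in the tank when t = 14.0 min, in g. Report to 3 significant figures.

13.6 g

Total volume: dV/dt = Q_in − Q_out = -22.800 gal/min, so V(t) = 1730 − 22.800 t and V(14.0) = 1410.8 gal.
No copper sulfate enters, so dm/dt = −Q_out · (m/V).
dm/m = −Q_out dt/(V₀ − 22.800 t); integrating gives ln(m/m₀) = −(Q_out/(Q_in−Q_out)) ln(V/V₀).
m = m₀ (V₀/V)^(Q_out/(Q_in−Q_out)) = 21.6 × (1730/1410.8)^(-2.2544) = 13.638 g.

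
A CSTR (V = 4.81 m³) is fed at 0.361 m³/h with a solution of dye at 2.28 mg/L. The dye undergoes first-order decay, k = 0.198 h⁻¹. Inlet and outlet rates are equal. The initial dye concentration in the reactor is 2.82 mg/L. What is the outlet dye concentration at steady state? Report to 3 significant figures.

Species balance: V dC/dt = Q C_in − Q C − k V C.
At steady state: 0 = Q C_in − (Q + kV) C_ss, so C_ss = Q C_in/(Q + kV).
C_ss = 0.361·2.28/(0.361 + 0.198·4.81) = 0.82308/1.3134 = 0.62669 mg/L.

0.627 mg/L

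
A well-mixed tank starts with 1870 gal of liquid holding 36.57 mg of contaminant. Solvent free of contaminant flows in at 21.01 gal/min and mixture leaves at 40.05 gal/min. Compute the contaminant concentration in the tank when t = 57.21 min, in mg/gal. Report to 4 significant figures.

0.007459 mg/gal

Total volume: dV/dt = Q_in − Q_out = -19.0400 gal/min, so V(t) = 1870 − 19.0400 t and V(57.21) = 780.722 gal.
Solute balance: dm/dt = 0 − Q_out C = −Q_out m/V(t).
Separate: dm/m = −Q_out dt/V(t) ⇒ ln(m/m₀) = −(Q_out/(Q_in−Q_out)) ln(V/V₀).
m = m₀ (V₀/V)^(Q_out/(Q_in−Q_out)) = 36.57 × (1870/780.722)^(-2.10347) = 5.82351 mg.
C = m/V = 5.82351/780.722 = 0.00745913 mg/gal.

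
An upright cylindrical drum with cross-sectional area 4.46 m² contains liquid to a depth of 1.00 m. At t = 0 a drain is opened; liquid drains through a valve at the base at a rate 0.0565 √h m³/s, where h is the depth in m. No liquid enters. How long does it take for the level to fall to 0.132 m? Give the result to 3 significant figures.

101 s

A dh/dt = −Q_out = −0.0565 √h.
Separate and integrate: 2(√h − √h₀) = −(0.0565/A) t.
t = 2A(√h₀ − √h)/0.0565 = 2·4.46·(√1.00 − √0.132)/0.0565
  = 8.9200 × (1.0000 − 0.36332) / 0.0565 = 100.52 s.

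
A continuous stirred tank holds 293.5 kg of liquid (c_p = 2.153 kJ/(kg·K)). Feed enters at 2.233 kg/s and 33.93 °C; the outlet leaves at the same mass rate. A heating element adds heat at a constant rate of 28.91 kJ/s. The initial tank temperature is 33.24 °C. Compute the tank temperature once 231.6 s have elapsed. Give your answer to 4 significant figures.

38.79 °C

M c_p dT/dt = ṁ c_p (T_in − T) + Q̇.
Rearrange: dT/dt = (T_ss − T)/τ with τ = M/ṁ = 131.438 s and T_ss = T_in + Q̇/(ṁ c_p) = 39.9433 °C.
Solution: T(t) = T_ss + (T₀ − T_ss) e^(−t/τ).
T(231.6) = 39.9433 + (-6.70333)·e^(−231.6/131.438) = 39.9433 + (-6.70333)·0.171692 = 38.7924 °C.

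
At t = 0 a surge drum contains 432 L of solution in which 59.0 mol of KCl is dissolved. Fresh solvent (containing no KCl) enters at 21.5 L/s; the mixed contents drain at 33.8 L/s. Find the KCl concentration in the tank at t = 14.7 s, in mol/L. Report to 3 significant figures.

0.0529 mol/L

Let m(t) be the amount of KCl. Volume: V(t) = V₀ + (Q_in − Q_out) t = 432 − 12.300 t; V(14.7) = 251.19 L.
Solute balance: dm/dt = 0 − Q_out C = −Q_out m/V(t).
dm/m = −Q_out dt/(V₀ − 12.300 t); integrating gives ln(m/m₀) = −(Q_out/(Q_in−Q_out)) ln(V/V₀).
m = m₀ (V₀/V)^(Q_out/(Q_in−Q_out)) = 59.0 × (432/251.19)^(-2.7480) = 13.297 mol.
C = m/V = 13.297/251.19 = 0.052936 mol/L.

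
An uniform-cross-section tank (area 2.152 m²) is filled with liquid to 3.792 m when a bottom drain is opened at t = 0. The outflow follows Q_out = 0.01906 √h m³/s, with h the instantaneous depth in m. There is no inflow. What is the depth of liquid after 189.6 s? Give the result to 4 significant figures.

1.227 m

Mass balance (ρ constant): A dh/dt = −0.01906 √h.
Separate and integrate: 2(√h − √h₀) = −(0.01906/A) t.
√h = √3.792 − 0.01906·189.6/(2·2.152) = 1.94731 − 0.839632 = 1.10767.
h = 1.10767² = 1.22694 m.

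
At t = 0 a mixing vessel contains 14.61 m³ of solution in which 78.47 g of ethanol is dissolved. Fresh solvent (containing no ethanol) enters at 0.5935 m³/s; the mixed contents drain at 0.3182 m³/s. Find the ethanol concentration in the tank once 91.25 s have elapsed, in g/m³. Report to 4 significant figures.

0.6214 g/m³

Let m(t) be the amount of ethanol. Volume: V(t) = V₀ + (Q_in − Q_out) t = 14.61 + 0.275300 t; V(91.25) = 39.7311 m³.
Solute balance: dm/dt = 0 − Q_out C = −Q_out m/V(t).
dm/m = −Q_out dt/(V₀ + 0.275300 t); integrating gives ln(m/m₀) = −(Q_out/(Q_in−Q_out)) ln(V/V₀).
m = m₀ (V₀/V)^(Q_out/(Q_in−Q_out)) = 78.47 × (14.61/39.7311)^(1.15583) = 24.6898 g.
C = m/V = 24.6898/39.7311 = 0.621423 g/m³.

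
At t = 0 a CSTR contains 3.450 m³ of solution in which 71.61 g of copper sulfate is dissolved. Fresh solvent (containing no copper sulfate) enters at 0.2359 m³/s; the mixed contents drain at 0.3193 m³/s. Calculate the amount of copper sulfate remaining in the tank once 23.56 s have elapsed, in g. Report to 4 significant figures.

Total volume: dV/dt = Q_in − Q_out = -0.0834000 m³/s, so V(t) = 3.450 − 0.0834000 t and V(23.56) = 1.48510 m³.
Solute balance: dm/dt = 0 − Q_out C = −Q_out m/V(t).
Separate: dm/m = −Q_out dt/V(t) ⇒ ln(m/m₀) = −(Q_out/(Q_in−Q_out)) ln(V/V₀).
m = m₀ (V₀/V)^(Q_out/(Q_in−Q_out)) = 71.61 × (3.450/1.48510)^(-3.82854) = 2.84107 g.

2.841 g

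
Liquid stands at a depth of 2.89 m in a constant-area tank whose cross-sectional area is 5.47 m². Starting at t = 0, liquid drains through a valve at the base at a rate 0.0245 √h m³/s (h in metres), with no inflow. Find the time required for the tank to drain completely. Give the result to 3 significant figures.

759 s

With no inflow, A dh/dt = −0.0245 √h.
Separate and integrate: 2(√h − √h₀) = −(0.0245/A) t.
Set h = 0: 2√h₀ = (0.0245/A) t_empty ⇒ t_empty = 2A√h₀/0.0245.
t_empty = 2·5.47·√2.89/0.0245 = 10.940·1.7000/0.0245 = 759.10 s.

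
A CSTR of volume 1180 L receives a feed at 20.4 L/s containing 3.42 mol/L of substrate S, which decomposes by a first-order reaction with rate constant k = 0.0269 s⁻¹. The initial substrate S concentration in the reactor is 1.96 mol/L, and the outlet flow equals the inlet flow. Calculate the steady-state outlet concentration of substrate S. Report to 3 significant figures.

1.34 mol/L

Species balance: V dC/dt = Q C_in − Q C − k V C.
Steady state (dC/dt = 0): C_ss = Q C_in/(Q + kV) = C_in/(1 + kV/Q).
C_ss = 20.4·3.42/(20.4 + 0.0269·1180) = 69.768/52.142 = 1.3380 mol/L.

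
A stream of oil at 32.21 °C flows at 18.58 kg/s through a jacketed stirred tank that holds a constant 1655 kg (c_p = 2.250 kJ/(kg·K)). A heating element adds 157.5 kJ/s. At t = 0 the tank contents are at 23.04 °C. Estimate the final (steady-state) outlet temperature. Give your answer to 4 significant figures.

35.98 °C

First-law balance (no shaft work): M c_p dT/dt = ṁ c_p (T_in − T) + 157.5.
At steady state dT/dt = 0 ⇒ T_ss = T_in + Q̇/(ṁ c_p) = 32.21 + 157.5/(18.58·2.250) = 35.9775 °C.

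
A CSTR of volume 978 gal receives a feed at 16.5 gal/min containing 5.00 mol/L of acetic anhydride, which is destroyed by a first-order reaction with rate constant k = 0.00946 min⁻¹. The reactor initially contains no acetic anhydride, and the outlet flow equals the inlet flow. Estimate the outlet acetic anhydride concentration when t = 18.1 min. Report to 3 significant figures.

1.21 mol/L

Species balance: V dC/dt = Q C_in − Q C − k V C.
This is linear with rate a = Q/V + k = 0.026331 min⁻¹.
C_ss = Q C_in/(Q + kV) = 3.2036 mol/L; C(t) = C_ss + (C₀ − C_ss) e^(−a t).
C(18.1) = 3.2036 + (-3.2036)·e^(−0.026331·18.1) = 3.2036 + (-3.2036)·0.62089 = 1.2145 mol/L.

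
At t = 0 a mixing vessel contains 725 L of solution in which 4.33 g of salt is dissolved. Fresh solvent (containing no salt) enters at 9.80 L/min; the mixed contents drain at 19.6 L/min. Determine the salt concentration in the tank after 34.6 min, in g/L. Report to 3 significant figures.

0.00318 g/L

Let m(t) be the amount of salt. Volume: V(t) = V₀ + (Q_in − Q_out) t = 725 − 9.8000 t; V(34.6) = 385.92 L.
No salt enters, so dm/dt = −Q_out · (m/V).
dm/m = −Q_out dt/(V₀ − 9.8000 t); integrating gives ln(m/m₀) = −(Q_out/(Q_in−Q_out)) ln(V/V₀).
m = m₀ (V₀/V)^(Q_out/(Q_in−Q_out)) = 4.33 × (725/385.92)^(-2.0000) = 1.2269 g.
C = m/V = 1.2269/385.92 = 0.0031791 g/L.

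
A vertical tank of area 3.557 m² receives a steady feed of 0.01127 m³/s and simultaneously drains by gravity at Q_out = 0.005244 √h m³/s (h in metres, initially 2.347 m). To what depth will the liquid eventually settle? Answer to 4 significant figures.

Level balance: A dh/dt = 0.01127 − 0.005244 √h. Setting dh/dt = 0:
Q_in = 0.005244 √h_ss ⇒ √h_ss = 0.01127/0.005244 = 2.14912.
h_ss = 2.14912² = 4.61873 m. (Since h₀ = 2.347 m < h_ss, the level will rise toward this value.)

4.619 m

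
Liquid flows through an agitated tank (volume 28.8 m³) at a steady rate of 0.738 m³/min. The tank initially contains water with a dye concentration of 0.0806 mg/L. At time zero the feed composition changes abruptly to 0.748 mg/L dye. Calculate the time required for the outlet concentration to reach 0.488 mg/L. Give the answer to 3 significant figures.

36.8 min

Transient balance on the dissolved component: V dC/dt = Q(C_in − C), so τ = V/Q = 39.024 min.
C(t) = C_in + (C₀ − C_in) e^(−t/τ). Set C = 0.488 and solve for t:
e^(−t/τ) = (C − C_in)/(C₀ − C_in) = (0.488 − 0.748)/(0.0806 − 0.748) = 0.38957
t = −τ ln(…) = 39.024 × 0.94271 = 36.789 min.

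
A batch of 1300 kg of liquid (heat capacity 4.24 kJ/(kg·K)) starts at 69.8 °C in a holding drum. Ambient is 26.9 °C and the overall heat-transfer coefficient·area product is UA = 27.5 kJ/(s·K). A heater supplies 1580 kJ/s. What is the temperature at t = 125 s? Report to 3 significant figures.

76.6 °C

Lumped-capacitance energy balance: M c_p dT/dt = UA(T_amb − T) + Q̇.
dT/dt = (T_ss − T)/τ with T_ss = T_amb + Q̇/UA = 26.9 + 1580/27.5 = 84.355 °C, τ = M c_p/UA = 1300·4.24/27.5 = 200.44 s.
Integrating: T(t) = T_ss + (T₀ − T_ss) e^(−t/τ).
T(125) = 84.355 + (-14.555)·0.53599 = 76.553 °C.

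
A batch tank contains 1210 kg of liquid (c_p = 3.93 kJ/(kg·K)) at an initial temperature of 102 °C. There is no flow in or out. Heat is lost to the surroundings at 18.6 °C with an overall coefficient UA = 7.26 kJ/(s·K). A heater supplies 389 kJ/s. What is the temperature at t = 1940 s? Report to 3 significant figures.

73.7 °C

M c_p dT/dt = −UA(T − T_amb) + Q̇.
dT/dt = (T_ss − T)/τ with T_ss = T_amb + Q̇/UA = 18.6 + 389/7.26 = 72.181 °C, τ = M c_p/UA = 1210·3.93/7.26 = 655.00 s.
This is linear first-order; T(t) = T_ss + (T₀ − T_ss) e^(−t/τ).
T(1940) = 72.181 + (29.819)·0.051724 = 73.724 °C.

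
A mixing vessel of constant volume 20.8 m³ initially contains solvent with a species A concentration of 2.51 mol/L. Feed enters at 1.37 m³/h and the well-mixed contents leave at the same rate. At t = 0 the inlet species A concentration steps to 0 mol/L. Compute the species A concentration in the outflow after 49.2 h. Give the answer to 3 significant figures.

Species balance on the tank: V dC/dt = Q(C_in − C).
Rewrite as dC/dt + C/τ = C_in/τ, τ = V/Q = 15.182 h.
This is linear first-order; C(t) = C_in + (C₀ − C_in) e^(−t/τ).
C(49.2) = 0 + (2.51 − 0)·e^(−49.2/15.182) = 0 + (2.5100)·0.039141 = 0.098245 mol/L.

0.0982 mol/L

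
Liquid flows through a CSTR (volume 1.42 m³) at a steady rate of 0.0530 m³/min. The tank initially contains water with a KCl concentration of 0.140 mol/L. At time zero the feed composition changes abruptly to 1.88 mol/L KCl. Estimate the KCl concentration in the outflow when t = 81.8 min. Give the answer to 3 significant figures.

1.80 mol/L

Accumulation = in − out for the solute gives V dC/dt = Q(C_in − C).
Time constant τ = V/Q = 1.42/0.0530 = 26.792 min.
Solution: C(t) = C_in + (C₀ − C_in) e^(−t/τ).
C(81.8) = 1.88 + (0.140 − 1.88)·e^(−81.8/26.792) = 1.88 + (-1.7400)·0.047212 = 1.7979 mol/L.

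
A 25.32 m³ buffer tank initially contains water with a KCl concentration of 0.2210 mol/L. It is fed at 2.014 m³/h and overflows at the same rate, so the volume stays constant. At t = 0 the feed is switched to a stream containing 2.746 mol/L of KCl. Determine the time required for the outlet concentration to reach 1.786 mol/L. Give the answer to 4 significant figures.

12.16 h

Species balance: V dC/dt = Q(C_in − C) ⇒ τ = V/Q = 12.5720 h.
C(t) = C_in + (C₀ − C_in) e^(−t/τ). Set C = 1.786 and solve for t:
e^(−t/τ) = (C − C_in)/(C₀ − C_in) = (1.786 − 2.746)/(0.2210 − 2.746) = 0.380198
t = −τ ln(…) = 12.5720 × 0.967063 = 12.1579 h.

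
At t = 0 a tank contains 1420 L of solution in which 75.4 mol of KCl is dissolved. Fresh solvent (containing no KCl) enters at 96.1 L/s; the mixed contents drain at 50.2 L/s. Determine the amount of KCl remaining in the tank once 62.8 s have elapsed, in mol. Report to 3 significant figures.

Total volume: dV/dt = Q_in − Q_out = 45.900 L/s, so V(t) = 1420 + 45.900 t and V(62.8) = 4302.5 L.
Species balance (pure solvent in): dm/dt = −Q_out · m/V(t).
Separate: dm/m = −Q_out dt/V(t) ⇒ ln(m/m₀) = −(Q_out/(Q_in−Q_out)) ln(V/V₀).
m = m₀ (V₀/V)^(Q_out/(Q_in−Q_out)) = 75.4 × (1420/4302.5)^(1.0937) = 22.430 mol.

22.4 mol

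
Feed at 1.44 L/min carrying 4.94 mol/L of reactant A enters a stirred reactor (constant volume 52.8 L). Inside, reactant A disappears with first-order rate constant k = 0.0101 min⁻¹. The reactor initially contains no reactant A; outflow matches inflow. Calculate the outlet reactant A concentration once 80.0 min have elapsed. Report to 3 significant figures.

V dC/dt = Q(C_in − C) − k V C.
dC/dt = (Q/V) C_in − (Q/V + k) C; effective rate a = Q/V + k = 0.027273 + 0.0101 = 0.037373 min⁻¹.
C_ss = Q C_in/(Q + kV) = 3.6050 mol/L; C(t) = C_ss + (C₀ − C_ss) e^(−a t).
C(80.0) = 3.6050 + (-3.6050)·e^(−0.037373·80.0) = 3.6050 + (-3.6050)·0.050297 = 3.4236 mol/L.

3.42 mol/L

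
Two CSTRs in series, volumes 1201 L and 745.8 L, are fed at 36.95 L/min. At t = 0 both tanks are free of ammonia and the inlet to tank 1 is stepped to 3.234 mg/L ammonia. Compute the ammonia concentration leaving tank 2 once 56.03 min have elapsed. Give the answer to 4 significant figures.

Species balance on tank i: dCᵢ/dt = (Cᵢ₋₁ − Cᵢ)/τᵢ with τᵢ = Vᵢ/Q.
τ₁ = 1201/36.95 = 32.5034 min; τ₂ = 745.8/36.95 = 20.1840 min.
Solving the cascade with C₁(0)=C₂(0)=0 gives C₂(t) = C_in[1 − (τ₁ e^(−t/τ₁) − τ₂ e^(−t/τ₂))/(τ₁ − τ₂)].
At t = 56.03: e^(−t/τ₁) = 0.178383, e^(−t/τ₂) = 0.0622899.
C₂ = 3.234·[1 − (32.5034·0.178383 − 20.1840·0.0622899)/(12.3194)] = 3.234·0.631409 = 2.04198 mg/L.

2.042 mg/L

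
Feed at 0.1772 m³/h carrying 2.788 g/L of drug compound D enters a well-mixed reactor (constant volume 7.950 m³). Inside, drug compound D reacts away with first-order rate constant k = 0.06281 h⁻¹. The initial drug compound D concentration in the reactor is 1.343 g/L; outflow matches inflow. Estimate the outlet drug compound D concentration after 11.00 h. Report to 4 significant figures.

V dC/dt = Q(C_in − C) − k V C.
This is linear with rate a = Q/V + k = 0.0850993 h⁻¹.
C_ss = Q C_in/(Q + kV) = 0.730236 g/L; C(t) = C_ss + (C₀ − C_ss) e^(−a t).
C(11.00) = 0.730236 + (0.612764)·e^(−0.0850993·11.00) = 0.730236 + (0.612764)·0.392157 = 0.970536 g/L.

0.9705 g/L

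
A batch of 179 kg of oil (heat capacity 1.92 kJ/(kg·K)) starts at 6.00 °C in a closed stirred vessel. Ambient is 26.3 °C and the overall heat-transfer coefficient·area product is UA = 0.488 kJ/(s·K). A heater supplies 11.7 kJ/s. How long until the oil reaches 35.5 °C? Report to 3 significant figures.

First-law balance (no shaft work): M c_p dT/dt = −UA(T − T_amb) + Q̇.
τ = M c_p/UA = 704.26 s; T_ss = T_amb + Q̇/UA = 26.3 + 11.7/0.488 = 50.275 °C.
T(t) = T_ss + (T₀ − T_ss)e^(−t/τ); set T = 35.5:
t = −τ ln[(T − T_ss)/(T₀ − T_ss)] = −704.26 · ln(0.33372) = 772.90 s.

773 s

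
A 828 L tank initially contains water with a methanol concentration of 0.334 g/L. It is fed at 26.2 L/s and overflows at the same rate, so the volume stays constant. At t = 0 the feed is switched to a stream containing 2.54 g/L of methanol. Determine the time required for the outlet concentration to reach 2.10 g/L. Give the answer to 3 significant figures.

50.9 s

Unsteady species balance (constant V, well mixed): V dC/dt = Q(C_in − C), so τ = V/Q = 31.603 s.
C(t) = C_in + (C₀ − C_in) e^(−t/τ). Set C = 2.10 and solve for t:
e^(−t/τ) = (C − C_in)/(C₀ − C_in) = (2.10 − 2.54)/(0.334 − 2.54) = 0.19946
t = −τ ln(…) = 31.603 × 1.6122 = 50.949 s.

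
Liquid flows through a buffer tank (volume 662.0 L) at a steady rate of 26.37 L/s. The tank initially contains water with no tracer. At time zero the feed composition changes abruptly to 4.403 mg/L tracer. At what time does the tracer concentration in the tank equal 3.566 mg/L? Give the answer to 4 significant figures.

Species balance: V dC/dt = Q(C_in − C) ⇒ τ = V/Q = 25.1043 s.
C(t) = C_in + (C₀ − C_in) e^(−t/τ). Set C = 3.566 and solve for t:
e^(−t/τ) = (C − C_in)/(C₀ − C_in) = (3.566 − 4.403)/(0 − 4.403) = 0.190098
t = −τ ln(…) = 25.1043 × 1.66022 = 41.6786 s.

41.68 s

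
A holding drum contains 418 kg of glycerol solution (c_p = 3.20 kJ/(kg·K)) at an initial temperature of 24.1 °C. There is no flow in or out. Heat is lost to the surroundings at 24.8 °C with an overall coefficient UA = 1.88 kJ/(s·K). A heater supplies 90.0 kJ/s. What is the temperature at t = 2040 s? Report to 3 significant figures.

M c_p dT/dt = −UA(T − T_amb) + Q̇.
dT/dt = (T_ss − T)/τ with T_ss = T_amb + Q̇/UA = 24.8 + 90.0/1.88 = 72.672 °C, τ = M c_p/UA = 418·3.20/1.88 = 711.49 s.
Solution: T(t) = T_ss + (T₀ − T_ss) e^(−t/τ).
T(2040) = 72.672 + (-48.572)·0.056856 = 69.911 °C.

69.9 °C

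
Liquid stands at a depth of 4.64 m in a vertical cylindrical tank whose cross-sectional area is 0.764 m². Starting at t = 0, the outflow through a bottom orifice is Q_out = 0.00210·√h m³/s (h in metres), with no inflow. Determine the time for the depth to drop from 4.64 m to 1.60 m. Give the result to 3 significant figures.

647 s

With no inflow, A dh/dt = −0.00210 √h.
This is separable: 2 d(√h)/dt = −0.00210/A, so √h = √h₀ − (0.00210/(2A)) t.
t = 2A(√h₀ − √h)/0.00210 = 2·0.764·(√4.64 − √1.60)/0.00210
  = 1.5280 × (2.1541 − 1.2649) / 0.00210 = 646.97 s.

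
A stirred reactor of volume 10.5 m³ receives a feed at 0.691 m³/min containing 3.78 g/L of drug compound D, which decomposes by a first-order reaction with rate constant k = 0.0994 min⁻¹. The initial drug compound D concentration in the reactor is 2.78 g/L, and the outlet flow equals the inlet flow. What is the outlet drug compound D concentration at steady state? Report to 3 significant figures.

Species balance: V dC/dt = Q C_in − Q C − k V C.
At steady state: 0 = Q C_in − (Q + kV) C_ss, so C_ss = Q C_in/(Q + kV).
C_ss = 0.691·3.78/(0.691 + 0.0994·10.5) = 2.6120/1.7347 = 1.5057 g/L.

1.51 g/L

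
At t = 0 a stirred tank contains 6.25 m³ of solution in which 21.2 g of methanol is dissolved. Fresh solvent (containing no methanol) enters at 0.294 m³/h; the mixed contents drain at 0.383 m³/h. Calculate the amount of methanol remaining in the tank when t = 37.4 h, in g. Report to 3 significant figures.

0.803 g

Total volume: dV/dt = Q_in − Q_out = -0.089000 m³/h, so V(t) = 6.25 − 0.089000 t and V(37.4) = 2.9214 m³.
Solute balance: dm/dt = 0 − Q_out C = −Q_out m/V(t).
Separate: dm/m = −Q_out dt/V(t) ⇒ ln(m/m₀) = −(Q_out/(Q_in−Q_out)) ln(V/V₀).
m = m₀ (V₀/V)^(Q_out/(Q_in−Q_out)) = 21.2 × (6.25/2.9214)^(-4.3034) = 0.80349 g.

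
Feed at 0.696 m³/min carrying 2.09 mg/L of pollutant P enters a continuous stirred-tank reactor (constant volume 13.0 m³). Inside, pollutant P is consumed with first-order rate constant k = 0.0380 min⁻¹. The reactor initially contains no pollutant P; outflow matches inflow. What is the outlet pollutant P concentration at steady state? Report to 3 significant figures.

1.22 mg/L

Species balance: V dC/dt = Q C_in − Q C − k V C.
Steady state (dC/dt = 0): C_ss = Q C_in/(Q + kV) = C_in/(1 + kV/Q).
C_ss = 0.696·2.09/(0.696 + 0.0380·13.0) = 1.4546/1.1900 = 1.2224 mg/L.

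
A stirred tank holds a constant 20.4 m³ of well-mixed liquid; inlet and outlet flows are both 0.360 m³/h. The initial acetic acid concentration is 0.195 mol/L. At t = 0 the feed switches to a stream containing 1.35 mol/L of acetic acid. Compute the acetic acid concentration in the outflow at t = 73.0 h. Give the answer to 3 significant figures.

1.03 mol/L

Accumulation = in − out for the solute gives V dC/dt = Q(C_in − C).
Time constant τ = V/Q = 20.4/0.360 = 56.667 h.
This is linear first-order; C(t) = C_in + (C₀ − C_in) e^(−t/τ).
C(73.0) = 1.35 + (0.195 − 1.35)·e^(−73.0/56.667) = 1.35 + (-1.1550)·0.27576 = 1.0315 mol/L.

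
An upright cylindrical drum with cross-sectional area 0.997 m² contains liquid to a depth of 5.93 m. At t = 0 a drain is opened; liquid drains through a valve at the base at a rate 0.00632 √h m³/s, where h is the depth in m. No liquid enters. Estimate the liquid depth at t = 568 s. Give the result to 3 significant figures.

A dh/dt = −Q_out = −0.00632 √h.
Separate and integrate: 2(√h − √h₀) = −(0.00632/A) t.
√h = √5.93 − 0.00632·568/(2·0.997) = 2.4352 − 1.8003 = 0.63488.
h = 0.63488² = 0.40307 m.

0.403 m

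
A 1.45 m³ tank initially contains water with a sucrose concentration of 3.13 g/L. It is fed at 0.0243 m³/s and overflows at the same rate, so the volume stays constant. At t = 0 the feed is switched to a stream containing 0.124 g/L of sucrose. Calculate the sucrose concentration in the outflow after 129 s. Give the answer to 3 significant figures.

Mass balance on the solute (V constant): V dC/dt = Q(C_in − C).
Rewrite as dC/dt + C/τ = C_in/τ, τ = V/Q = 59.671 s.
C approaches C_in exponentially: C(t) = C_in + (C₀ − C_in) e^(−t/τ).
C(129) = 0.124 + (3.13 − 0.124)·e^(−129/59.671) = 0.124 + (3.0060)·0.11511 = 0.47002 g/L.

0.470 g/L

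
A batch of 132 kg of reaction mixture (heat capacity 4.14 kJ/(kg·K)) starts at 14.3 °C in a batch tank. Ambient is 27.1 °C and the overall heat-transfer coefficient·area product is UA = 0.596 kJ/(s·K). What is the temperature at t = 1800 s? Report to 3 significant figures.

25.3 °C

Lumped-capacitance energy balance: M c_p dT/dt = UA(T_amb − T).
dT/dt = (T_ss − T)/τ with T_ss = T_amb = 27.100 °C, τ = M c_p/UA = 132·4.14/0.596 = 916.91 s.
T approaches T_ss exponentially: T(t) = T_ss + (T₀ − T_ss) e^(−t/τ).
T(1800) = 27.100 + (-12.800)·0.14042 = 25.303 °C.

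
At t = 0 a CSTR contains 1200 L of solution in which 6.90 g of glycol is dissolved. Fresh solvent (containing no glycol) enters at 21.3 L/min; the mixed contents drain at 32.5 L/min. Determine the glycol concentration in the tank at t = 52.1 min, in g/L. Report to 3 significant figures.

Total volume: dV/dt = Q_in − Q_out = -11.200 L/min, so V(t) = 1200 − 11.200 t and V(52.1) = 616.48 L.
Species balance (pure solvent in): dm/dt = −Q_out · m/V(t).
Separate: dm/m = −Q_out dt/V(t) ⇒ ln(m/m₀) = −(Q_out/(Q_in−Q_out)) ln(V/V₀).
m = m₀ (V₀/V)^(Q_out/(Q_in−Q_out)) = 6.90 × (1200/616.48)^(-2.9018) = 0.99879 g.
C = m/V = 0.99879/616.48 = 0.0016201 g/L.

0.00162 g/L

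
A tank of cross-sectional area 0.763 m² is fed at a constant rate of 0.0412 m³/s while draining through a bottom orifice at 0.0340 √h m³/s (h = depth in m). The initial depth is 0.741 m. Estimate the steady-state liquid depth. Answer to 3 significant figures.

1.47 m

Level balance: A dh/dt = 0.0412 − 0.0340 √h. Setting dh/dt = 0:
Q_in = 0.0340 √h_ss ⇒ √h_ss = 0.0412/0.0340 = 1.2118.
h_ss = 1.2118² = 1.4684 m. (Since h₀ = 0.741 m < h_ss, the level will rise toward this value.)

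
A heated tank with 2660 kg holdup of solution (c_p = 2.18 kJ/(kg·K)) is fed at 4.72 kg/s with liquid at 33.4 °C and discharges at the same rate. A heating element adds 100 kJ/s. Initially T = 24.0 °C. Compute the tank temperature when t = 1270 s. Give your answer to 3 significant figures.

41.1 °C

M c_p dT/dt = ṁ c_p (T_in − T) + Q̇.
Rearrange: dT/dt = (T_ss − T)/τ with τ = M/ṁ = 563.56 s and T_ss = T_in + Q̇/(ṁ c_p) = 43.119 °C.
Integrating: T(t) = T_ss + (T₀ − T_ss) e^(−t/τ).
T(1270) = 43.119 + (-19.119)·e^(−1270/563.56) = 43.119 + (-19.119)·0.10503 = 41.111 °C.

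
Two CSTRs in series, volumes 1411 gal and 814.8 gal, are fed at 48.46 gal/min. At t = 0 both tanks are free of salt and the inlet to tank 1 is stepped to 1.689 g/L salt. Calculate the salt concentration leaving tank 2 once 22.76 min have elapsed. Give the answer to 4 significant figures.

Each tank obeys Vᵢ dCᵢ/dt = Q(Cᵢ₋₁ − Cᵢ), so τᵢ = Vᵢ/Q.
τ₁ = 1411/48.46 = 29.1168 min; τ₂ = 814.8/48.46 = 16.8139 min.
Tank 1: C₁ = C_in(1 − e^(−t/τ₁)). Tank 2 (τ₁ ≠ τ₂): C₂ = C_in[1 − (τ₁ e^(−t/τ₁) − τ₂ e^(−t/τ₂))/(τ₁ − τ₂)].
At t = 22.76: e^(−t/τ₁) = 0.457637, e^(−t/τ₂) = 0.258297.
C₂ = 1.689·[1 − (29.1168·0.457637 − 16.8139·0.258297)/(12.3029)] = 1.689·0.269935 = 0.455919 g/L.

0.4559 g/L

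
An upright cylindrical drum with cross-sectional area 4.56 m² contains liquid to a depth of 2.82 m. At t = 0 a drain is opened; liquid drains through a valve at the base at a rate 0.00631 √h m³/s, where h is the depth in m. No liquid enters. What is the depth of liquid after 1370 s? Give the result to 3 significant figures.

A dh/dt = −Q_out = −0.00631 √h.
Separate and integrate: 2(√h − √h₀) = −(0.00631/A) t.
√h = √2.82 − 0.00631·1370/(2·4.56) = 1.6793 − 0.94788 = 0.73140.
h = 0.73140² = 0.53495 m.

0.535 m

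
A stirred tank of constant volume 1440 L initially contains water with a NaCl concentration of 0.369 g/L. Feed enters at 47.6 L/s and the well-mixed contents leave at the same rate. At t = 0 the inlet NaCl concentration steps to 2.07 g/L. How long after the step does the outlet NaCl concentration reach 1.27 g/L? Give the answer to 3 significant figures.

Accumulation = in − out for the solute gives V dC/dt = Q(C_in − C), so τ = V/Q = 30.252 s.
C(t) = C_in + (C₀ − C_in) e^(−t/τ). Set C = 1.27 and solve for t:
e^(−t/τ) = (C − C_in)/(C₀ − C_in) = (1.27 − 2.07)/(0.369 − 2.07) = 0.47031
t = −τ ln(…) = 30.252 × 0.75436 = 22.821 s.

22.8 s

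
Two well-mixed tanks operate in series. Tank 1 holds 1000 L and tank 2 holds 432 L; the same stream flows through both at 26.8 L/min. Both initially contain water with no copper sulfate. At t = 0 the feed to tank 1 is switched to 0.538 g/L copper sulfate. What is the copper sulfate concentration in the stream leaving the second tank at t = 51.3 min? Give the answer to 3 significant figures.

Time constants: τᵢ = Vᵢ/Q for each well-mixed tank.
τ₁ = 1000/26.8 = 37.313 min; τ₂ = 432/26.8 = 16.119 min.
Solving the cascade with C₁(0)=C₂(0)=0 gives C₂(t) = C_in[1 − (τ₁ e^(−t/τ₁) − τ₂ e^(−t/τ₂))/(τ₁ − τ₂)].
At t = 51.3: e^(−t/τ₁) = 0.25288, e^(−t/τ₂) = 0.041482.
C₂ = 0.538·[1 − (37.313·0.25288 − 16.119·0.041482)/(21.194)] = 0.538·0.58634 = 0.31545 g/L.

0.315 g/L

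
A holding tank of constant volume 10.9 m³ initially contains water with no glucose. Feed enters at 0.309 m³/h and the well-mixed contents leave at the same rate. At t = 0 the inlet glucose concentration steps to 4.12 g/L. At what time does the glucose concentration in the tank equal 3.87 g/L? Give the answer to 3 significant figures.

98.8 h

Species balance: V dC/dt = Q(C_in − C) ⇒ τ = V/Q = 35.275 h.
C(t) = C_in + (C₀ − C_in) e^(−t/τ). Set C = 3.87 and solve for t:
e^(−t/τ) = (C − C_in)/(C₀ − C_in) = (3.87 − 4.12)/(0 − 4.12) = 0.060680
t = −τ ln(…) = 35.275 × 2.8021 = 98.846 h.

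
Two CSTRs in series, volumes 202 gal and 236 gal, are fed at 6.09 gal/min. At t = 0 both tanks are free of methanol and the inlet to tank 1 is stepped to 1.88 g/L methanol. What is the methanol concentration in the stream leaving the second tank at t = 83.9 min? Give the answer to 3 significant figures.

Species balance on tank i: dCᵢ/dt = (Cᵢ₋₁ − Cᵢ)/τᵢ with τᵢ = Vᵢ/Q.
τ₁ = 202/6.09 = 33.169 min; τ₂ = 236/6.09 = 38.752 min.
Solving the cascade with C₁(0)=C₂(0)=0 gives C₂(t) = C_in[1 − (τ₁ e^(−t/τ₁) − τ₂ e^(−t/τ₂))/(τ₁ − τ₂)].
At t = 83.9: e^(−t/τ₁) = 0.079702, e^(−t/τ₂) = 0.11474.
C₂ = 1.88·[1 − (33.169·0.079702 − 38.752·0.11474)/(-5.5829)] = 1.88·0.67706 = 1.2729 g/L.

1.27 g/L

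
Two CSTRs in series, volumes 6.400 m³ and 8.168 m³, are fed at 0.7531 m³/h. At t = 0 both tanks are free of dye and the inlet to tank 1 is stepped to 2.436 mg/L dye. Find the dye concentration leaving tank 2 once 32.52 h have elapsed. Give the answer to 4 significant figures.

Time constants: τᵢ = Vᵢ/Q for each well-mixed tank.
τ₁ = 6.400/0.7531 = 8.49821 h; τ₂ = 8.168/0.7531 = 10.8458 h.
Tank 1: C₁ = C_in(1 − e^(−t/τ₁)). Tank 2 (τ₁ ≠ τ₂): C₂ = C_in[1 − (τ₁ e^(−t/τ₁) − τ₂ e^(−t/τ₂))/(τ₁ − τ₂)].
At t = 32.52: e^(−t/τ₁) = 0.0217816, e^(−t/τ₂) = 0.0498675.
C₂ = 2.436·[1 − (8.49821·0.0217816 − 10.8458·0.0498675)/(-2.34763)] = 2.436·0.848464 = 2.06686 mg/L.

2.067 mg/L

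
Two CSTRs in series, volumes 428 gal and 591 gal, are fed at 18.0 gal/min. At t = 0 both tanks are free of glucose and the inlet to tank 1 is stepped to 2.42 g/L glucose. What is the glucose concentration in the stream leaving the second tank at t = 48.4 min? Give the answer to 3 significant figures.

1.24 g/L

Each tank obeys Vᵢ dCᵢ/dt = Q(Cᵢ₋₁ − Cᵢ), so τᵢ = Vᵢ/Q.
τ₁ = 428/18.0 = 23.778 min; τ₂ = 591/18.0 = 32.833 min.
Tank 1: C₁ = C_in(1 − e^(−t/τ₁)). Tank 2 (τ₁ ≠ τ₂): C₂ = C_in[1 − (τ₁ e^(−t/τ₁) − τ₂ e^(−t/τ₂))/(τ₁ − τ₂)].
At t = 48.4: e^(−t/τ₁) = 0.13061, e^(−t/τ₂) = 0.22898.
C₂ = 2.42·[1 − (23.778·0.13061 − 32.833·0.22898)/(-9.0556)] = 2.42·0.51272 = 1.2408 g/L.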